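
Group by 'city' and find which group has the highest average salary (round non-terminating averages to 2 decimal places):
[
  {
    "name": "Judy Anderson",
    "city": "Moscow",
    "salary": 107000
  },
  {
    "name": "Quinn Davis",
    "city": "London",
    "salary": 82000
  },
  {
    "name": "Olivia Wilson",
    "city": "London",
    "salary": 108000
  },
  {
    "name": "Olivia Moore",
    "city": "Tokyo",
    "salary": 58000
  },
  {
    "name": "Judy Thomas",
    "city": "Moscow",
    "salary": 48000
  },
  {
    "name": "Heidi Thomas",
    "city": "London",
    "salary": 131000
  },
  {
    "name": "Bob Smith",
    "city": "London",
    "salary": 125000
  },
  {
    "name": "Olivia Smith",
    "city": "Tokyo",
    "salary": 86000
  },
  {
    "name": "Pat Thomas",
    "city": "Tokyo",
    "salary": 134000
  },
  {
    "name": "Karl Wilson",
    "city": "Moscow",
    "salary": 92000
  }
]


Group by: city

Groups:
  London: 4 people, avg salary = 446000/4 = $111500
  Moscow: 3 people, avg salary = 247000/3 ≈ $82333.33
  Tokyo: 3 people, avg salary = 278000/3 ≈ $92666.67

Highest average salary: London ($111500)

London ($111500)


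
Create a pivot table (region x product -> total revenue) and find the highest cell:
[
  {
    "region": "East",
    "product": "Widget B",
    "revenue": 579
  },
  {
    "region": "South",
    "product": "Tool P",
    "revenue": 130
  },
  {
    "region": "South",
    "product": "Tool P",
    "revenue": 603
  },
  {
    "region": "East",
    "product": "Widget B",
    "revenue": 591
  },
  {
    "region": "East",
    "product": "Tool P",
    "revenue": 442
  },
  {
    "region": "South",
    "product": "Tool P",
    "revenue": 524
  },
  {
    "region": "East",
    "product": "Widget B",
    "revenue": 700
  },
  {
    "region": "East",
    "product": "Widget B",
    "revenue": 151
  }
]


Pivot: region (rows) x product (columns) -> total revenue

     Tool P        Widget B    
East           442          2021  
South         1257             0  

Highest: East / Widget B = $2021

East / Widget B = $2021


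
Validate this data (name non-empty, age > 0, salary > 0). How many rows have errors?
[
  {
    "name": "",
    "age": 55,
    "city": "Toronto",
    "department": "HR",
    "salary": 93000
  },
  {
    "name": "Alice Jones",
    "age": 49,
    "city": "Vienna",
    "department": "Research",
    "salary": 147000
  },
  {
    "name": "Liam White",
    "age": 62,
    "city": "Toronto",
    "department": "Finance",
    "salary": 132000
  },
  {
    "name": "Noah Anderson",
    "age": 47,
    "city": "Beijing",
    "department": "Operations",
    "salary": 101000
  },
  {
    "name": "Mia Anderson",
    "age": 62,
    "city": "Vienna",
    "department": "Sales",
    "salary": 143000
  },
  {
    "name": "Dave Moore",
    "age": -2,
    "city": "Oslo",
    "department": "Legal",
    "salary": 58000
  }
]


Validating 6 records:
Rules: name non-empty, age > 0, salary > 0

  Row 1 (???): empty name
  Row 2 (Alice Jones): OK
  Row 3 (Liam White): OK
  Row 4 (Noah Anderson): OK
  Row 5 (Mia Anderson): OK
  Row 6 (Dave Moore): negative age: -2

Total errors: 2

2 errors


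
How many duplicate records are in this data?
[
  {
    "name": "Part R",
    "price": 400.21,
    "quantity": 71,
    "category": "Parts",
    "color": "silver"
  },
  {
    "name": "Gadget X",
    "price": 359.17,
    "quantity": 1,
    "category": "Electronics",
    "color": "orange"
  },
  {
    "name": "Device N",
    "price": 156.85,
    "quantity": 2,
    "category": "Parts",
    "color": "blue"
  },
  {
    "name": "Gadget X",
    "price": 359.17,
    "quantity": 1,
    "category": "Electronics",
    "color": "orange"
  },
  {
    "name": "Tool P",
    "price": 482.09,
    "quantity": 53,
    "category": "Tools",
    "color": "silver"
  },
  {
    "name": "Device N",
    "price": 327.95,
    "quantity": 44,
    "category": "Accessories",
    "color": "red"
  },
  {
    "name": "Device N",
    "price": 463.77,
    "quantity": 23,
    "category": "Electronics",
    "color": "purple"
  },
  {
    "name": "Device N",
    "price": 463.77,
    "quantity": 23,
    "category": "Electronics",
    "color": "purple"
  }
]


Checking 8 records for duplicates:

  Row 1: Part R ($400.21, qty 71)
  Row 2: Gadget X ($359.17, qty 1)
  Row 3: Device N ($156.85, qty 2)
  Row 4: Gadget X ($359.17, qty 1) <-- DUPLICATE
  Row 5: Tool P ($482.09, qty 53)
  Row 6: Device N ($327.95, qty 44)
  Row 7: Device N ($463.77, qty 23)
  Row 8: Device N ($463.77, qty 23) <-- DUPLICATE

Duplicates found: 2
Unique records: 6

2 duplicates, 6 unique


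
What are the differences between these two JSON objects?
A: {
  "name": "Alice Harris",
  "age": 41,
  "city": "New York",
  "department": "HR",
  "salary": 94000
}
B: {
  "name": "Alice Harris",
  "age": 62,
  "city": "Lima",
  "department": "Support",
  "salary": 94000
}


Comparing each field (in key order):
  name: same
  age: DIFFERENT
  city: DIFFERENT
  department: DIFFERENT
  salary: same
Differences:
  age: 41 -> 62
  city: New York -> Lima
  department: HR -> Support

3 field(s) changed

3 changes: age, city, department


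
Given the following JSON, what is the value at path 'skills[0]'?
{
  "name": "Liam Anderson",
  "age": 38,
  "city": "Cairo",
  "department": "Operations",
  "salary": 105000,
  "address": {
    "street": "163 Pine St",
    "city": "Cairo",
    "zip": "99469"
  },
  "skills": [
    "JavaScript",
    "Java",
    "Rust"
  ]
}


Query: skills[0]
Path: skills -> first element
Value: JavaScript

JavaScript


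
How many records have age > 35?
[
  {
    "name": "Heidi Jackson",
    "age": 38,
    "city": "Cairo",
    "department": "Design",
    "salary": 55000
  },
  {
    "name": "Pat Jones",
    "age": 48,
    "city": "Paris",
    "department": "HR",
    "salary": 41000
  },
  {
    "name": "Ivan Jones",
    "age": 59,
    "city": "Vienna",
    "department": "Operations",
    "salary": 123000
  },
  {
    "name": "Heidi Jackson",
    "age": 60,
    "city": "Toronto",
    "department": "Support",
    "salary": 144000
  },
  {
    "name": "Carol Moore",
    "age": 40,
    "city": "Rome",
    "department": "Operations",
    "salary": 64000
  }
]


Data: 5 records
Condition: age > 35

Checking each record:
  Heidi Jackson: 38 MATCH
  Pat Jones: 48 MATCH
  Ivan Jones: 59 MATCH
  Heidi Jackson: 60 MATCH
  Carol Moore: 40 MATCH

Count: 5

5


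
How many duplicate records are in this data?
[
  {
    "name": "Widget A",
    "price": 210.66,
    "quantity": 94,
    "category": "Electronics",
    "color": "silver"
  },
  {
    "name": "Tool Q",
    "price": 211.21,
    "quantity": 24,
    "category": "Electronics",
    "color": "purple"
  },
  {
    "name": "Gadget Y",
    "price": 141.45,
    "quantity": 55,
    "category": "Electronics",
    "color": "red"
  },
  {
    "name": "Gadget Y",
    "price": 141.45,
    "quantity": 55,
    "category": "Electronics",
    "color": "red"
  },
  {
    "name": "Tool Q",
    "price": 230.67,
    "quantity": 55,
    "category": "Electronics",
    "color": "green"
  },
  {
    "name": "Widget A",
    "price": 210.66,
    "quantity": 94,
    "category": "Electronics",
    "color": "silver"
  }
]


Checking 6 records for duplicates:

  Row 1: Widget A ($210.66, qty 94)
  Row 2: Tool Q ($211.21, qty 24)
  Row 3: Gadget Y ($141.45, qty 55)
  Row 4: Gadget Y ($141.45, qty 55) <-- DUPLICATE
  Row 5: Tool Q ($230.67, qty 55)
  Row 6: Widget A ($210.66, qty 94) <-- DUPLICATE

Duplicates found: 2
Unique records: 4

2 duplicates, 4 unique


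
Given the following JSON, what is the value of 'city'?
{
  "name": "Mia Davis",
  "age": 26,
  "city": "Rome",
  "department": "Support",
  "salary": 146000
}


Looking up field 'city'
Value: Rome

Rome


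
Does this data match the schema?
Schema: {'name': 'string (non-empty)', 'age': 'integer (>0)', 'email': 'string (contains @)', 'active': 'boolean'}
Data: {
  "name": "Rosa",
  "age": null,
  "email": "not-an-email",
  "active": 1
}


Validating each field against schema:
  name: OK (non-empty string)
  age: FAIL (null is not an integer)
  email: FAIL ("not-an-email" does not contain @)
  active: FAIL (1 is not a boolean)

Result: INVALID (3 errors: age, email, active)

INVALID (3 errors: age, email, active)


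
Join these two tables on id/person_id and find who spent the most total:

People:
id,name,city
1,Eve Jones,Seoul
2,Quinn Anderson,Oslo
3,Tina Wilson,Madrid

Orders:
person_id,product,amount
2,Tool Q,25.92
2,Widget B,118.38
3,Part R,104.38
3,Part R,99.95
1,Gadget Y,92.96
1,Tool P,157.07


Join on: people.id = orders.person_id

Joined rows:
  Quinn Anderson (Oslo) bought Tool Q for $25.92
  Quinn Anderson (Oslo) bought Widget B for $118.38
  Tina Wilson (Madrid) bought Part R for $104.38
  Tina Wilson (Madrid) bought Part R for $99.95
  Eve Jones (Seoul) bought Gadget Y for $92.96
  Eve Jones (Seoul) bought Tool P for $157.07

Total per person:
  Eve Jones: $250.03
  Tina Wilson: $204.33
  Quinn Anderson: $144.30

Top spender: Eve Jones ($250.03)

Eve Jones ($250.03)


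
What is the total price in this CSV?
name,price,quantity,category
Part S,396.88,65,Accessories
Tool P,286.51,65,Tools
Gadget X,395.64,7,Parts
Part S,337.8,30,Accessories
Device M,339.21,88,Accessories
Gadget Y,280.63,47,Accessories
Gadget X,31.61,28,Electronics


Computing total price:
Values: [396.88, 286.51, 395.64, 337.8, 339.21, 280.63, 31.61]
Sum = 2068.28

2068.28


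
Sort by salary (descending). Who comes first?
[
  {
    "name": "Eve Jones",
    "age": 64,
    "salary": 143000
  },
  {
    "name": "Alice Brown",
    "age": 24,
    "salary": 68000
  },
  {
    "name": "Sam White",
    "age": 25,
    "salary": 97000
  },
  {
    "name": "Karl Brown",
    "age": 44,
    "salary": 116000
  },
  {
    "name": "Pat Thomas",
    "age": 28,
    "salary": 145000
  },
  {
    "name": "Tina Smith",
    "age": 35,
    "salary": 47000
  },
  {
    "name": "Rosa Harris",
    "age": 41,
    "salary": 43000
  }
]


Sort by: salary (descending)

Sorted order:
  1. Pat Thomas (salary = 145000)
  2. Eve Jones (salary = 143000)
  3. Karl Brown (salary = 116000)
  4. Sam White (salary = 97000)
  5. Alice Brown (salary = 68000)
  6. Tina Smith (salary = 47000)
  7. Rosa Harris (salary = 43000)

First: Pat Thomas

Pat Thomas


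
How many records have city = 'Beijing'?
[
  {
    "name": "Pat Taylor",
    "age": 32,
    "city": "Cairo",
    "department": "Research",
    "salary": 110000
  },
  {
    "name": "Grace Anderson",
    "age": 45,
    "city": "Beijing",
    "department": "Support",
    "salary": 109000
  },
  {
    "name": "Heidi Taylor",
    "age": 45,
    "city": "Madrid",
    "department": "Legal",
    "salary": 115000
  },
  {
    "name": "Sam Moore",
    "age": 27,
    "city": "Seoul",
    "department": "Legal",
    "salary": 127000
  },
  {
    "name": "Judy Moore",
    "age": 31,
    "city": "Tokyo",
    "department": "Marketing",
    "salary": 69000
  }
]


Data: 5 records
Condition: city = 'Beijing'

Checking each record:
  Pat Taylor: Cairo
  Grace Anderson: Beijing MATCH
  Heidi Taylor: Madrid
  Sam Moore: Seoul
  Judy Moore: Tokyo

Count: 1

1


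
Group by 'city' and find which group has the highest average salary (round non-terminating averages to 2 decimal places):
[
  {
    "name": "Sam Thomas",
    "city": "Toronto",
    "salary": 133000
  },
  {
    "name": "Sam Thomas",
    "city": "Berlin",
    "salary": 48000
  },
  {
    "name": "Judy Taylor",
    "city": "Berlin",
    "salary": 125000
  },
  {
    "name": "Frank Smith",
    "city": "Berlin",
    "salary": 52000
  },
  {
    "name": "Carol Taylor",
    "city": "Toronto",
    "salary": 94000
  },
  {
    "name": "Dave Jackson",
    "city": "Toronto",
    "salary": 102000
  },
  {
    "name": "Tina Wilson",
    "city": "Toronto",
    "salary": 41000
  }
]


Group by: city

Groups:
  Berlin: 3 people, avg salary = 225000/3 = $75000
  Toronto: 4 people, avg salary = 370000/4 = $92500

Highest average salary: Toronto ($92500)

Toronto ($92500)


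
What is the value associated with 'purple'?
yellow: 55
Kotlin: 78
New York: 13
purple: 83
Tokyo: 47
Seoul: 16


Looking up key 'purple'
Value: 83

83


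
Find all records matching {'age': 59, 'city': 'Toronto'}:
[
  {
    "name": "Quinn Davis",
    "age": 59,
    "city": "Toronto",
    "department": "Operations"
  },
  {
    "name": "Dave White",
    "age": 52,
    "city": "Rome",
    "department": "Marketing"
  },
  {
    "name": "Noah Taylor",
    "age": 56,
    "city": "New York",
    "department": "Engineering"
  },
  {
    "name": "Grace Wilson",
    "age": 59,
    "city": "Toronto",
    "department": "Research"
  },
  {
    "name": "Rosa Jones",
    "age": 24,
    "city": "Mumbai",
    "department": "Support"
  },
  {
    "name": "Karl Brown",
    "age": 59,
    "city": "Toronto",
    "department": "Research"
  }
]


Search criteria: {'age': 59, 'city': 'Toronto'}

Checking 6 records:
  Quinn Davis: {age: 59, city: Toronto} <-- MATCH
  Dave White: {age: 52, city: Rome}
  Noah Taylor: {age: 56, city: New York}
  Grace Wilson: {age: 59, city: Toronto} <-- MATCH
  Rosa Jones: {age: 24, city: Mumbai}
  Karl Brown: {age: 59, city: Toronto} <-- MATCH

Matches: ["Quinn Davis", "Grace Wilson", "Karl Brown"]

["Quinn Davis", "Grace Wilson", "Karl Brown"]


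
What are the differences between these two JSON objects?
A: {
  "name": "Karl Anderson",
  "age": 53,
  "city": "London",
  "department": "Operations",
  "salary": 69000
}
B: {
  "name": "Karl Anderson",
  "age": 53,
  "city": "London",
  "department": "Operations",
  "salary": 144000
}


Comparing each field (in key order):
  name: same
  age: same
  city: same
  department: same
  salary: DIFFERENT
Differences:
  salary: 69000 -> 144000

1 field(s) changed

1 change: salary


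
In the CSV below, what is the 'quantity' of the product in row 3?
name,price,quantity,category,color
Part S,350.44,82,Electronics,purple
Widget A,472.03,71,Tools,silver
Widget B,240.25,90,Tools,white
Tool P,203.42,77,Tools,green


Query: Row 3 ('Widget B'), column 'quantity'
Value: 90

90


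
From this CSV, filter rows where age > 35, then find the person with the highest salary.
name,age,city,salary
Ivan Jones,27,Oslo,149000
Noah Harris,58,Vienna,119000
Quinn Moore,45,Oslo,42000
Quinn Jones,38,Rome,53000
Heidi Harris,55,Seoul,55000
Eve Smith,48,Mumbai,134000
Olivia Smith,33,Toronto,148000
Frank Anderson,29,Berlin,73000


Filter: age > 35
Sort by: salary (descending)

Filtered records (5):
  Eve Smith, age 48, salary $134000
  Noah Harris, age 58, salary $119000
  Heidi Harris, age 55, salary $55000
  Quinn Jones, age 38, salary $53000
  Quinn Moore, age 45, salary $42000

Highest salary: Eve Smith ($134000)

Eve Smith


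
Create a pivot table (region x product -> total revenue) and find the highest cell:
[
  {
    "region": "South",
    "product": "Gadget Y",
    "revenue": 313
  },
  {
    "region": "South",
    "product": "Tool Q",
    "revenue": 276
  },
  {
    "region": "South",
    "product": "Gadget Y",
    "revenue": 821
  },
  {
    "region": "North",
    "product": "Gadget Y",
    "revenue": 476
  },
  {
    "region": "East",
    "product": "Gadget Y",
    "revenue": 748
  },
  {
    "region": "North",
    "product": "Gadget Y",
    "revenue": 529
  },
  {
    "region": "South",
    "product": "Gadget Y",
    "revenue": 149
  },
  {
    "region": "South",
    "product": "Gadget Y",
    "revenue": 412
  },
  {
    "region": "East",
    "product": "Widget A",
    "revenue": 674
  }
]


Pivot: region (rows) x product (columns) -> total revenue

     Gadget Y      Tool Q        Widget A    
East           748             0           674  
North         1005             0             0  
South         1695           276             0  

Highest: South / Gadget Y = $1695

South / Gadget Y = $1695


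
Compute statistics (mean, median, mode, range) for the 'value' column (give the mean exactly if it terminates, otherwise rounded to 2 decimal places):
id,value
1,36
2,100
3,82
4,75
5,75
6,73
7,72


Data: [36, 100, 82, 75, 75, 73, 72]
Count: 7
Sum: 513
Mean: 513/7 ≈ 73.29 (rounded to 2 decimal places)
Sorted: [36, 72, 73, 75, 75, 82, 100]
Median: 75.0
Mode: 75 (2 times)
Range: 100 - 36 = 64
Min: 36, Max: 100

mean≈73.29, median=75.0, mode=75, range=64


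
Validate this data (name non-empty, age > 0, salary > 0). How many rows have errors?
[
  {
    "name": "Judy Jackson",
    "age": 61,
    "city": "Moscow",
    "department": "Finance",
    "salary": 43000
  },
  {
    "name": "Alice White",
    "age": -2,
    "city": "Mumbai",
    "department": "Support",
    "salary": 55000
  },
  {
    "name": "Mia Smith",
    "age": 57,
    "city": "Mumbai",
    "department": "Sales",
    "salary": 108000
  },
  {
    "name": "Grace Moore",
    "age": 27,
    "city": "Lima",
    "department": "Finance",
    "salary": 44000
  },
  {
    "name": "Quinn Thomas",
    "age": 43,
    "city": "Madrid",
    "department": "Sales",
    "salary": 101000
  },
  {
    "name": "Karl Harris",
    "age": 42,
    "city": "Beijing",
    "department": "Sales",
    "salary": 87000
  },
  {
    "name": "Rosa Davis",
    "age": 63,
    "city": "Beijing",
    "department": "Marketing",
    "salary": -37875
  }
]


Validating 7 records:
Rules: name non-empty, age > 0, salary > 0

  Row 1 (Judy Jackson): OK
  Row 2 (Alice White): negative age: -2
  Row 3 (Mia Smith): OK
  Row 4 (Grace Moore): OK
  Row 5 (Quinn Thomas): OK
  Row 6 (Karl Harris): OK
  Row 7 (Rosa Davis): negative salary: -37875

Total errors: 2

2 errors


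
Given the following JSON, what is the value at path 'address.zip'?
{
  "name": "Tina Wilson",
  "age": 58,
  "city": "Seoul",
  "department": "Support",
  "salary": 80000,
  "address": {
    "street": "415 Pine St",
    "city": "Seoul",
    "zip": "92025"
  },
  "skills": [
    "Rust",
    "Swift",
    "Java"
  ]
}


Query: address.zip
Path: address -> zip
Value: 92025

92025


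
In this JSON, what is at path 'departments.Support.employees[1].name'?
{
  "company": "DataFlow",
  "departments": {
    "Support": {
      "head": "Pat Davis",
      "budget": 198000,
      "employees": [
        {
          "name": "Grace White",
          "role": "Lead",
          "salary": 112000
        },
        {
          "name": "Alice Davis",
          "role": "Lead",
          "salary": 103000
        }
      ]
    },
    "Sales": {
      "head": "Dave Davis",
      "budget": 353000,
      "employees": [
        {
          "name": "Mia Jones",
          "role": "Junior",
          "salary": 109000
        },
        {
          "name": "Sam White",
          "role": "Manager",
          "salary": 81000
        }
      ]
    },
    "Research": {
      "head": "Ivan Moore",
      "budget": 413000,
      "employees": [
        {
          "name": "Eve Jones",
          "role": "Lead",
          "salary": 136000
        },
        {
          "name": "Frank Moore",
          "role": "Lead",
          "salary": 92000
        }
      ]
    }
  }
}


Path: departments.Support.employees[1].name

Navigate:
  -> departments
  -> Support
  -> employees[1].name = 'Alice Davis'

Alice Davis


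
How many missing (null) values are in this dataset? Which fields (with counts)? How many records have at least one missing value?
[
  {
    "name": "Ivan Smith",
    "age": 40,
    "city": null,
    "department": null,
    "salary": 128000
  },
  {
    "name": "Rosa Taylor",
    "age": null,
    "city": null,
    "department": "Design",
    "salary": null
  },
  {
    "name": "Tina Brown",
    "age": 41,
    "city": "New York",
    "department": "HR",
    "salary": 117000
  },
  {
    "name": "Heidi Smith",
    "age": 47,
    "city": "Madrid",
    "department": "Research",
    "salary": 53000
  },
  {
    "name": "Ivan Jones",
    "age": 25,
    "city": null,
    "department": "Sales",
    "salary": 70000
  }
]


Checking for missing (null) values in 5 records:

  Ivan Smith: city, department
  Rosa Taylor: age, city, salary
  Tina Brown: complete
  Heidi Smith: complete
  Ivan Jones: city

Per field:
  name: 0 missing
  age: 1 missing
  city: 3 missing
  department: 1 missing
  salary: 1 missing

Total missing values: 6
Records with any missing: 3

6 missing values (age: 1, city: 3, department: 1, salary: 1); 3 incomplete records


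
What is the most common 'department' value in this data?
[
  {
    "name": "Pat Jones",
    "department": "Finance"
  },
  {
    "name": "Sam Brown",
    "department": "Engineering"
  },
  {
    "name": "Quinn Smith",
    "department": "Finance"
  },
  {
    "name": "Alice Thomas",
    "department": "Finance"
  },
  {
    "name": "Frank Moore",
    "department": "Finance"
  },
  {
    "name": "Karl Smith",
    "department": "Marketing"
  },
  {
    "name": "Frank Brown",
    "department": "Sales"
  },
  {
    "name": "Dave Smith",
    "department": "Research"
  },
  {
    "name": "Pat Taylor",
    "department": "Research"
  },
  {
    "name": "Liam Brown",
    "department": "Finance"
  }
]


Counting 'department' values across 10 records:

  Finance: 5 #####
  Research: 2 ##
  Engineering: 1 #
  Marketing: 1 #
  Sales: 1 #

Most common: Finance (5 times)

Finance (5 times)


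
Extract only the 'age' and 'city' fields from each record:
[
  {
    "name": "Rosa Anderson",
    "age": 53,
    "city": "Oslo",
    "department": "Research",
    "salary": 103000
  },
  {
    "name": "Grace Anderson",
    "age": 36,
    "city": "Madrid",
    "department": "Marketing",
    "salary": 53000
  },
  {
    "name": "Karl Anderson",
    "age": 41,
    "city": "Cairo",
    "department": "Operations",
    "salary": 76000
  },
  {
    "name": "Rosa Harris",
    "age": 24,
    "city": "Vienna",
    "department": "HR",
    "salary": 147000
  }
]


Original: 4 records with fields: name, age, city, department, salary
Keep: ['age', 'city']
Drop: ['name', 'department', 'salary']
Result: 4 records, 2 fields each

[
  {
    "age": 53,
    "city": "Oslo"
  },
  {
    "age": 36,
    "city": "Madrid"
  },
  {
    "age": 41,
    "city": "Cairo"
  },
  {
    "age": 24,
    "city": "Vienna"
  }
]


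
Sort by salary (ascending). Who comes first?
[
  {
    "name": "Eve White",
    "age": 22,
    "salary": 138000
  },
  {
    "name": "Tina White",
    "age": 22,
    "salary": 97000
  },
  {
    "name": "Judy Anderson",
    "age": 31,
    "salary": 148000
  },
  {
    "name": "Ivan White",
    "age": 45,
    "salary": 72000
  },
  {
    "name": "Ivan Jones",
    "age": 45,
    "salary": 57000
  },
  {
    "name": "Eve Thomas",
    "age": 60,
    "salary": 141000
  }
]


Sort by: salary (ascending)

Sorted order:
  1. Ivan Jones (salary = 57000)
  2. Ivan White (salary = 72000)
  3. Tina White (salary = 97000)
  4. Eve White (salary = 138000)
  5. Eve Thomas (salary = 141000)
  6. Judy Anderson (salary = 148000)

First: Ivan Jones

Ivan Jones


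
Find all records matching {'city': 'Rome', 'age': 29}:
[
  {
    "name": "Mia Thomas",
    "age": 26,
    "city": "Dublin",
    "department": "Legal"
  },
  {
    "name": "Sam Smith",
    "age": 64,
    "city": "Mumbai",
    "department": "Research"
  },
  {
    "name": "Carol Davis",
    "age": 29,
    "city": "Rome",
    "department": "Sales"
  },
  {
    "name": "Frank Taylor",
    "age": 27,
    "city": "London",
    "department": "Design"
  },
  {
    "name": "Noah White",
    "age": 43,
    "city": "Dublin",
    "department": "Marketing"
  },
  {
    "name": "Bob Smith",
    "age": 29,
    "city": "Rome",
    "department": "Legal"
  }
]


Search criteria: {'city': 'Rome', 'age': 29}

Checking 6 records:
  Mia Thomas: {city: Dublin, age: 26}
  Sam Smith: {city: Mumbai, age: 64}
  Carol Davis: {city: Rome, age: 29} <-- MATCH
  Frank Taylor: {city: London, age: 27}
  Noah White: {city: Dublin, age: 43}
  Bob Smith: {city: Rome, age: 29} <-- MATCH

Matches: ["Carol Davis", "Bob Smith"]

["Carol Davis", "Bob Smith"]


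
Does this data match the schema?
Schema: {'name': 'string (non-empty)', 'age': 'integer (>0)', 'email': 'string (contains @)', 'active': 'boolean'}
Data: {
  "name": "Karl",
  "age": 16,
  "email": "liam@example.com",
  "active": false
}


Validating each field against schema:
  name: OK (non-empty string)
  age: OK (positive integer)
  email: OK (string with @)
  active: OK (boolean)

Result: VALID

VALID


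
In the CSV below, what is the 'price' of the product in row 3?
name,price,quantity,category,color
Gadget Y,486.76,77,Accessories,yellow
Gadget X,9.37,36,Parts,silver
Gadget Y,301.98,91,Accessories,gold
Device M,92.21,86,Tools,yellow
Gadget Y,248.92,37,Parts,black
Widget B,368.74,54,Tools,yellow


Query: Row 3 ('Gadget Y'), column 'price'
Value: 301.98

301.98


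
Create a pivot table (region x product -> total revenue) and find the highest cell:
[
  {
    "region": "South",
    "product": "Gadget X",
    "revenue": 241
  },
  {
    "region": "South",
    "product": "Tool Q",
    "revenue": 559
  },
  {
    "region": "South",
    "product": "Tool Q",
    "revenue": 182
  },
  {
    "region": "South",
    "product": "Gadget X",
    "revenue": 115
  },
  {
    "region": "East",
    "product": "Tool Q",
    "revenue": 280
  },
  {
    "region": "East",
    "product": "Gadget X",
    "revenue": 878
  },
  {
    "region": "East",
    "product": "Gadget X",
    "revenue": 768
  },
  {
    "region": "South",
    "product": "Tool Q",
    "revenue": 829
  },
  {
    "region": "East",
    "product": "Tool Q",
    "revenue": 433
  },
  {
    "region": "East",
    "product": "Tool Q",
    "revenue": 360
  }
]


Pivot: region (rows) x product (columns) -> total revenue

     Gadget X      Tool Q      
East          1646          1073  
South          356          1570  

Highest: East / Gadget X = $1646

East / Gadget X = $1646


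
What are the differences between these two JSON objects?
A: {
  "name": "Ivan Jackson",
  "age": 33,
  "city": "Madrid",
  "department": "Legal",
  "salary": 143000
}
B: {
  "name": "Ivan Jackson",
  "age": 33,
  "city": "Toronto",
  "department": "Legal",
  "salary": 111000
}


Comparing each field (in key order):
  name: same
  age: same
  city: DIFFERENT
  department: same
  salary: DIFFERENT
Differences:
  city: Madrid -> Toronto
  salary: 143000 -> 111000

2 field(s) changed

2 changes: city, salary


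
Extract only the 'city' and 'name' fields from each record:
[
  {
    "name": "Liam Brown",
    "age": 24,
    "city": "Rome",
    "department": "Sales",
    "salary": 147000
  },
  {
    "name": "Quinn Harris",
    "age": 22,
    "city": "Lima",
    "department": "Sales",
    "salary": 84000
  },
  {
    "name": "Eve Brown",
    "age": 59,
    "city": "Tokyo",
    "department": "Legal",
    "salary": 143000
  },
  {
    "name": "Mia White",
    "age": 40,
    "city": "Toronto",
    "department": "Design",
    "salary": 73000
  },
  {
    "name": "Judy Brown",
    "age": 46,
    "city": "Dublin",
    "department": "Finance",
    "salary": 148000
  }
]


Original: 5 records with fields: name, age, city, department, salary
Keep: ['city', 'name']
Drop: ['age', 'department', 'salary']
Result: 5 records, 2 fields each

[
  {
    "city": "Rome",
    "name": "Liam Brown"
  },
  {
    "city": "Lima",
    "name": "Quinn Harris"
  },
  {
    "city": "Tokyo",
    "name": "Eve Brown"
  },
  {
    "city": "Toronto",
    "name": "Mia White"
  },
  {
    "city": "Dublin",
    "name": "Judy Brown"
  }
]


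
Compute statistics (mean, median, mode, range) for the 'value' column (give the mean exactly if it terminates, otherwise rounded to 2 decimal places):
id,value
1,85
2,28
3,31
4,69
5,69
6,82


Data: [85, 28, 31, 69, 69, 82]
Count: 6
Sum: 364
Mean: 364/6 ≈ 60.67 (rounded to 2 decimal places)
Sorted: [28, 31, 69, 69, 82, 85]
Median: 69.0
Mode: 69 (2 times)
Range: 85 - 28 = 57
Min: 28, Max: 85

mean≈60.67, median=69.0, mode=69, range=57


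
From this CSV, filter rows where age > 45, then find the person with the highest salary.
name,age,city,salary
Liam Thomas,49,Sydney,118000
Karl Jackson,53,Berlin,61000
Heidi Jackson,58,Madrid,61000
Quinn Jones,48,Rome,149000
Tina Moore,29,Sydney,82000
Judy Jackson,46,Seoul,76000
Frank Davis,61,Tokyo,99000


Filter: age > 45
Sort by: salary (descending)

Filtered records (6):
  Quinn Jones, age 48, salary $149000
  Liam Thomas, age 49, salary $118000
  Frank Davis, age 61, salary $99000
  Judy Jackson, age 46, salary $76000
  Karl Jackson, age 53, salary $61000
  Heidi Jackson, age 58, salary $61000

Highest salary: Quinn Jones ($149000)

Quinn Jones


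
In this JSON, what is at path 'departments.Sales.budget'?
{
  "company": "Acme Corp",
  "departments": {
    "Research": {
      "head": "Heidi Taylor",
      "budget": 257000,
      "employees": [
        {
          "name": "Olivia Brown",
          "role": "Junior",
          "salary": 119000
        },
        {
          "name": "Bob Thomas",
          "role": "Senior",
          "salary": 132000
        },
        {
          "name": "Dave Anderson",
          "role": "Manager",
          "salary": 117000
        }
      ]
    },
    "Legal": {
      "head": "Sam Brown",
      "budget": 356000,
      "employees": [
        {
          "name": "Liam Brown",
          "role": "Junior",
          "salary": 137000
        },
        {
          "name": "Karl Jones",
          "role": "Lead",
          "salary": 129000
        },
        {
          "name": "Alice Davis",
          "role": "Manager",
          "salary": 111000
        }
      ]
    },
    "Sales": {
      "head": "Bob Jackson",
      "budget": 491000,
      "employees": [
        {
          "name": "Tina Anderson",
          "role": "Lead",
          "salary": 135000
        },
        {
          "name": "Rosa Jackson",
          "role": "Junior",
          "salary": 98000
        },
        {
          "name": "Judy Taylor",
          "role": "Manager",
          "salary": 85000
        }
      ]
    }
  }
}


Path: departments.Sales.budget

Navigate:
  -> departments
  -> Sales
  -> budget = 491000

491000


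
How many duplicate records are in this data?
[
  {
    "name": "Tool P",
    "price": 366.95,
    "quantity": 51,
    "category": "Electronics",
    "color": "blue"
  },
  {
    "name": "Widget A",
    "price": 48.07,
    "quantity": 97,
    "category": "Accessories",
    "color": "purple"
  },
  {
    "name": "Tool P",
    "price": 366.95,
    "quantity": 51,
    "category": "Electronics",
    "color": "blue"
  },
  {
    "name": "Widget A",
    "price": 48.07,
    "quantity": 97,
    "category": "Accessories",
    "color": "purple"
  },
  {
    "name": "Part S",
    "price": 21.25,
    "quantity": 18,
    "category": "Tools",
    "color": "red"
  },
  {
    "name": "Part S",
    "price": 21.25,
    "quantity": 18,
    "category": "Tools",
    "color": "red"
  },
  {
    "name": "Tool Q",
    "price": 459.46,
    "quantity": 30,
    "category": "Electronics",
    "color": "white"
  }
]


Checking 7 records for duplicates:

  Row 1: Tool P ($366.95, qty 51)
  Row 2: Widget A ($48.07, qty 97)
  Row 3: Tool P ($366.95, qty 51) <-- DUPLICATE
  Row 4: Widget A ($48.07, qty 97) <-- DUPLICATE
  Row 5: Part S ($21.25, qty 18)
  Row 6: Part S ($21.25, qty 18) <-- DUPLICATE
  Row 7: Tool Q ($459.46, qty 30)

Duplicates found: 3
Unique records: 4

3 duplicates, 4 unique


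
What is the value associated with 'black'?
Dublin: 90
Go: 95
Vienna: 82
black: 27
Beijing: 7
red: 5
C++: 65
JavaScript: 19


Looking up key 'black'
Value: 27

27


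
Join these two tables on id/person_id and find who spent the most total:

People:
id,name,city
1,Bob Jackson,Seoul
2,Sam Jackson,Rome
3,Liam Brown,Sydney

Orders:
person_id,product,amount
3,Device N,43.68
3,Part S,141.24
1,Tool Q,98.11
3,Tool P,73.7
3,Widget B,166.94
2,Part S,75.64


Join on: people.id = orders.person_id

Joined rows:
  Liam Brown (Sydney) bought Device N for $43.68
  Liam Brown (Sydney) bought Part S for $141.24
  Bob Jackson (Seoul) bought Tool Q for $98.11
  Liam Brown (Sydney) bought Tool P for $73.7
  Liam Brown (Sydney) bought Widget B for $166.94
  Sam Jackson (Rome) bought Part S for $75.64

Total per person:
  Liam Brown: $425.56
  Bob Jackson: $98.11
  Sam Jackson: $75.64

Top spender: Liam Brown ($425.56)

Liam Brown ($425.56)


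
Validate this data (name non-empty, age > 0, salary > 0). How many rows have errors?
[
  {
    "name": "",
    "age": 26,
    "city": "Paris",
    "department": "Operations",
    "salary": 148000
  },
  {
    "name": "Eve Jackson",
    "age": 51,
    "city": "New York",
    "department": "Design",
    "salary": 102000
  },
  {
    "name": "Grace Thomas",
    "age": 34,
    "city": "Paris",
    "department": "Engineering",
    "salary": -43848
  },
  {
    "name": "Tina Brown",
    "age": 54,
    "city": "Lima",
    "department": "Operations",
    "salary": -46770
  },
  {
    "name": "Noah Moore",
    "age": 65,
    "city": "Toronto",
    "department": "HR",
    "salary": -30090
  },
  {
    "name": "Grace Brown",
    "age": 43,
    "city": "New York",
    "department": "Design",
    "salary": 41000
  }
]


Validating 6 records:
Rules: name non-empty, age > 0, salary > 0

  Row 1 (???): empty name
  Row 2 (Eve Jackson): OK
  Row 3 (Grace Thomas): negative salary: -43848
  Row 4 (Tina Brown): negative salary: -46770
  Row 5 (Noah Moore): negative salary: -30090
  Row 6 (Grace Brown): OK

Total errors: 4

4 errors


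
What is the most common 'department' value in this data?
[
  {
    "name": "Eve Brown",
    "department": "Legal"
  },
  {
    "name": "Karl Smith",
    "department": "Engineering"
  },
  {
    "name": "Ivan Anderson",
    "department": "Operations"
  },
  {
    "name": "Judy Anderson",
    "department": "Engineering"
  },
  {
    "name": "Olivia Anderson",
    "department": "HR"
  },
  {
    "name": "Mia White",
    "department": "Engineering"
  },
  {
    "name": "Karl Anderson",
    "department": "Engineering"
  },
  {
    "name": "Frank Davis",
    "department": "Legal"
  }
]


Counting 'department' values across 8 records:

  Engineering: 4 ####
  Legal: 2 ##
  Operations: 1 #
  HR: 1 #

Most common: Engineering (4 times)

Engineering (4 times)


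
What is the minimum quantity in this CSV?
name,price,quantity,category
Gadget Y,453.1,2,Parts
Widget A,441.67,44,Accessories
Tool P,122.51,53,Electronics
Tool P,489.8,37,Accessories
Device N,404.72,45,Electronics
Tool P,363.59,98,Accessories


Computing minimum quantity:
Values: [2, 44, 53, 37, 45, 98]
Min = 2

2


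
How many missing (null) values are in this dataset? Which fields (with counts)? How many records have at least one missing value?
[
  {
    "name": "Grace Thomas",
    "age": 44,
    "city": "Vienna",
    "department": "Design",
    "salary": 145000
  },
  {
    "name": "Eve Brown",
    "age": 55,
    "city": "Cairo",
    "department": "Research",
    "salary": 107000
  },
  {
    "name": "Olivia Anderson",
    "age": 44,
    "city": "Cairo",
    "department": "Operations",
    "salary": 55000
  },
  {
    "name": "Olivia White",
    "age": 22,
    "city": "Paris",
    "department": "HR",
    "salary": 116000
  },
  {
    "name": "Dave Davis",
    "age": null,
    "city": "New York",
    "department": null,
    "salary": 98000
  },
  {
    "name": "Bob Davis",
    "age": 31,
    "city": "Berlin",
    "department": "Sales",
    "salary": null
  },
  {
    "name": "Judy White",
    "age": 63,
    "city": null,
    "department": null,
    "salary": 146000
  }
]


Checking for missing (null) values in 7 records:

  Grace Thomas: complete
  Eve Brown: complete
  Olivia Anderson: complete
  Olivia White: complete
  Dave Davis: age, department
  Bob Davis: salary
  Judy White: city, department

Per field:
  name: 0 missing
  age: 1 missing
  city: 1 missing
  department: 2 missing
  salary: 1 missing

Total missing values: 5
Records with any missing: 3

5 missing values (age: 1, city: 1, department: 2, salary: 1); 3 incomplete records


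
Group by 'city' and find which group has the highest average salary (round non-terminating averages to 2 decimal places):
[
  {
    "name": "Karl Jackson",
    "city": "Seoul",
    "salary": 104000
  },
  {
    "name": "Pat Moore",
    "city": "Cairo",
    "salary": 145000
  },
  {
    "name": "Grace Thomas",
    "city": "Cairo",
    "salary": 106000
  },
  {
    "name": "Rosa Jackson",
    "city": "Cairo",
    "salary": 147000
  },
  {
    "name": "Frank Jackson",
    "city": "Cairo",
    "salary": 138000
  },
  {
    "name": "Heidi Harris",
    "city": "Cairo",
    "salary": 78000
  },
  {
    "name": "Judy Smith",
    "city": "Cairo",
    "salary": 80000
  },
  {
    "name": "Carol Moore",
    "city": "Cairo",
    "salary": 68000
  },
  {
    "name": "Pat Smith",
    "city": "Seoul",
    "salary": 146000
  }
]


Group by: city

Groups:
  Cairo: 7 people, avg salary = 762000/7 ≈ $108857.14
  Seoul: 2 people, avg salary = 250000/2 = $125000

Highest average salary: Seoul ($125000)

Seoul ($125000)


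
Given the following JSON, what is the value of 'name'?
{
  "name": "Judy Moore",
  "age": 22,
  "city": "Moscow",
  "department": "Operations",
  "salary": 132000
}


Looking up field 'name'
Value: Judy Moore

Judy Moore


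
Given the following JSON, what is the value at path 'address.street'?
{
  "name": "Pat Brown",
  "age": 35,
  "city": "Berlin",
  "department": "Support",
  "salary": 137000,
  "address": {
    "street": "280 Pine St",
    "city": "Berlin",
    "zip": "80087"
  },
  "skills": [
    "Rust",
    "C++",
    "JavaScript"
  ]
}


Query: address.street
Path: address -> street
Value: 280 Pine St

280 Pine St


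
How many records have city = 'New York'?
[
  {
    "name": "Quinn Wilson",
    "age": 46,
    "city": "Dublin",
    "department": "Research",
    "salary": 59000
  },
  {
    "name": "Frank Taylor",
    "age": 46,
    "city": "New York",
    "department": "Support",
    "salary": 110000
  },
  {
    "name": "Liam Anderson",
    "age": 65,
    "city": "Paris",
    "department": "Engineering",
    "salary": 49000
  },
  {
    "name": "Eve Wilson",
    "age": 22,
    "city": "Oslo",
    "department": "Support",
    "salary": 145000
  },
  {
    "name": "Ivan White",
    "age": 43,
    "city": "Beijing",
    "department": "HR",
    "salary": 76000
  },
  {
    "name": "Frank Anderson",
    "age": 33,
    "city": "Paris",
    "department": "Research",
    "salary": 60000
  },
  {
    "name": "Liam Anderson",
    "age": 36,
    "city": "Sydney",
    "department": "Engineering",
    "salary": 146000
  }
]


Data: 7 records
Condition: city = 'New York'

Checking each record:
  Quinn Wilson: Dublin
  Frank Taylor: New York MATCH
  Liam Anderson: Paris
  Eve Wilson: Oslo
  Ivan White: Beijing
  Frank Anderson: Paris
  Liam Anderson: Sydney

Count: 1

1


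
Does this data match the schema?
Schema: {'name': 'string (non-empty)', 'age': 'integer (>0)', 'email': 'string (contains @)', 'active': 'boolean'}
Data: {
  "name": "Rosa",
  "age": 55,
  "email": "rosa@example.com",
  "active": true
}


Validating each field against schema:
  name: OK (non-empty string)
  age: OK (positive integer)
  email: OK (string with @)
  active: OK (boolean)

Result: VALID

VALID


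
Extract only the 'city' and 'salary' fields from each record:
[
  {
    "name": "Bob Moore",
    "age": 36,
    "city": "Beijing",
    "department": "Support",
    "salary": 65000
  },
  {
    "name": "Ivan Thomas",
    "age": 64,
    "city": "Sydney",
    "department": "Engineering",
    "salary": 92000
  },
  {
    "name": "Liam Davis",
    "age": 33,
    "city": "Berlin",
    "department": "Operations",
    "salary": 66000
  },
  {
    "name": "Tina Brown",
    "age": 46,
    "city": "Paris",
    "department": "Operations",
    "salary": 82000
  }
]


Original: 4 records with fields: name, age, city, department, salary
Keep: ['city', 'salary']
Drop: ['name', 'age', 'department']
Result: 4 records, 2 fields each

[
  {
    "city": "Beijing",
    "salary": 65000
  },
  {
    "city": "Sydney",
    "salary": 92000
  },
  {
    "city": "Berlin",
    "salary": 66000
  },
  {
    "city": "Paris",
    "salary": 82000
  }
]


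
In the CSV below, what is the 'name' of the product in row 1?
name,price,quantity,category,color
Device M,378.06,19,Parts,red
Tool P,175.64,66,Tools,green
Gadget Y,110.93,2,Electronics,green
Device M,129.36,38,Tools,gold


Query: Row 1 ('Device M'), column 'name'
Value: Device M

Device M
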